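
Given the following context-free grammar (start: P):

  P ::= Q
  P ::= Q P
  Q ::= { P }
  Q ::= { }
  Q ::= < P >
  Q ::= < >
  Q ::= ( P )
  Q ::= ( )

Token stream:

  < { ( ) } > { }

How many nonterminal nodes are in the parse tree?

8

[P [Q < [P [Q { [P [Q ( )]] }]] >] [P [Q { }]]]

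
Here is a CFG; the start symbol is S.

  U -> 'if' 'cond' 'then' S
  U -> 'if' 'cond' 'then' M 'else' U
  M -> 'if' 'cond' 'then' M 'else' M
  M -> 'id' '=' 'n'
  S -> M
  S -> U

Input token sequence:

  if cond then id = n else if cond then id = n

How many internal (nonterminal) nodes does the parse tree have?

[S [U if cond then [M id = n] else [U if cond then [S [M id = n]]]]]

6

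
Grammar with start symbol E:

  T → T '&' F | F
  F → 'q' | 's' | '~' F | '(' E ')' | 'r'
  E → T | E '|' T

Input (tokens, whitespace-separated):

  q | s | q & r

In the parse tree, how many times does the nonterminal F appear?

4

[E [E [E [T [F q]]] | [T [F s]]] | [T [T [F q]] & [F r]]]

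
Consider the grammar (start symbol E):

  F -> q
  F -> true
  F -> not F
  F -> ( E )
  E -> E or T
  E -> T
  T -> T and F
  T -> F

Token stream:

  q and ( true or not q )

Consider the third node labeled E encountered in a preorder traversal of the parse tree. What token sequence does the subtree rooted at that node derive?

[E [T [T [F q]] and [F ( [E [E [T [F true]]] or [T [F not [F q]]]] )]]]

true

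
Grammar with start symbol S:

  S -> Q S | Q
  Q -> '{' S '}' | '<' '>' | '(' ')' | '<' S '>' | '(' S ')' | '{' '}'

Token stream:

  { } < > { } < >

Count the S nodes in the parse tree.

[S [Q { }] [S [Q < >] [S [Q { }] [S [Q < >]]]]]

4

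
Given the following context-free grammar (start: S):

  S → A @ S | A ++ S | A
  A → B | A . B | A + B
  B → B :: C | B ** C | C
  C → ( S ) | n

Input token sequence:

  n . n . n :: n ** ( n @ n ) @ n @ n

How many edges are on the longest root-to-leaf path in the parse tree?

9

[S [A [A [A [B [C n]]] . [B [C n]]] . [B [B [B [C n]] :: [C n]] ** [C ( [S [A [B [C n]]] @ [S [A [B [C n]]]]] )]]] @ [S [A [B [C n]]] @ [S [A [B [C n]]]]]]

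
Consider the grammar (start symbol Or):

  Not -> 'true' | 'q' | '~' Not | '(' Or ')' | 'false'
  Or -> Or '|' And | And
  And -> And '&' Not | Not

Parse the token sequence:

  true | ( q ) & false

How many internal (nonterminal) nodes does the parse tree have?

[Or [Or [And [Not true]]] | [And [And [Not ( [Or [And [Not q]]] )]] & [Not false]]]

11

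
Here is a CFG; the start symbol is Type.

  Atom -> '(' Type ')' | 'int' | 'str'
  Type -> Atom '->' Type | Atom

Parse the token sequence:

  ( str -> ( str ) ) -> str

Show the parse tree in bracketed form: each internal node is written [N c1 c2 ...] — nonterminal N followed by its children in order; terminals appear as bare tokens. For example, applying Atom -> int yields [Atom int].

Type
Atom -> Type
( Type ) -> Type
( Atom -> Type ) -> Type
( str -> Type ) -> Type
( str -> Atom ) -> Type
( str -> ( Type ) ) -> Type
( str -> ( Atom ) ) -> Type
( str -> ( str ) ) -> Type
( str -> ( str ) ) -> Atom
( str -> ( str ) ) -> str

[Type [Atom ( [Type [Atom str] -> [Type [Atom ( [Type [Atom str]] )]]] )] -> [Type [Atom str]]]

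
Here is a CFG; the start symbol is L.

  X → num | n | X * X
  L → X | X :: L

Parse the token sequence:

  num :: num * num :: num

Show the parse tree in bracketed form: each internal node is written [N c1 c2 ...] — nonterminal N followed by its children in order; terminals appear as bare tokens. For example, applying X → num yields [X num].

L
X :: L
num :: L
num :: X :: L
num :: X * X :: L
num :: num * X :: L
num :: num * num :: L
num :: num * num :: X
num :: num * num :: num

[L [X num] :: [L [X [X num] * [X num]] :: [L [X num]]]]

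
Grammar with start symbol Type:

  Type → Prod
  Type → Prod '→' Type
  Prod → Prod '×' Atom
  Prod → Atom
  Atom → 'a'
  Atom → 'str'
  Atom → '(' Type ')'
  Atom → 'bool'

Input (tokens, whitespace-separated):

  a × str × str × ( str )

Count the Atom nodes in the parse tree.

5

[Type [Prod [Prod [Prod [Prod [Atom a]] × [Atom str]] × [Atom str]] × [Atom ( [Type [Prod [Atom str]]] )]]]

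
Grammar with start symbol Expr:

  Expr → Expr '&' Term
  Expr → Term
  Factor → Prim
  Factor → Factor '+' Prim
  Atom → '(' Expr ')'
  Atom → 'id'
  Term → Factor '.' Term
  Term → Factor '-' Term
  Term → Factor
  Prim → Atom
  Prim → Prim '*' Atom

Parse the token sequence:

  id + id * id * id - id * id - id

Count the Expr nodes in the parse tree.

1

[Expr [Term [Factor [Factor [Prim [Atom id]]] + [Prim [Prim [Prim [Atom id]] * [Atom id]] * [Atom id]]] - [Term [Factor [Prim [Prim [Atom id]] * [Atom id]]] - [Term [Factor [Prim [Atom id]]]]]]]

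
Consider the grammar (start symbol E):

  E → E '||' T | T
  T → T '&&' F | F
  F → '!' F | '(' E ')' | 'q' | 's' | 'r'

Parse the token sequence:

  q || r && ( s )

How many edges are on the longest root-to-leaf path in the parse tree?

6

[E [E [T [F q]]] || [T [T [F r]] && [F ( [E [T [F s]]] )]]]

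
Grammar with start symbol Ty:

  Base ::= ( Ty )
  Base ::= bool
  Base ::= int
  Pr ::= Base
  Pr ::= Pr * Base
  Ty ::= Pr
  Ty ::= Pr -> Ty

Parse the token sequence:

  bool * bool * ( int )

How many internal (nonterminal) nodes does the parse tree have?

10

[Ty [Pr [Pr [Pr [Base bool]] * [Base bool]] * [Base ( [Ty [Pr [Base int]]] )]]]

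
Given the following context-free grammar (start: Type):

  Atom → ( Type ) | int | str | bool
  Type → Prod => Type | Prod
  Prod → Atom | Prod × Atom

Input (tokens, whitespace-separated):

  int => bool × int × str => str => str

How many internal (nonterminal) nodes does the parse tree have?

[Type [Prod [Atom int]] => [Type [Prod [Prod [Prod [Atom bool]] × [Atom int]] × [Atom str]] => [Type [Prod [Atom str]] => [Type [Prod [Atom str]]]]]]

16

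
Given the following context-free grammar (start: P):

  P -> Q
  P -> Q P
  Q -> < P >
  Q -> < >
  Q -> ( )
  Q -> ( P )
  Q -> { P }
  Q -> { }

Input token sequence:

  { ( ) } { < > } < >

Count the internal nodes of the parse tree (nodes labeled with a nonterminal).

10

[P [Q { [P [Q ( )]] }] [P [Q { [P [Q < >]] }] [P [Q < >]]]]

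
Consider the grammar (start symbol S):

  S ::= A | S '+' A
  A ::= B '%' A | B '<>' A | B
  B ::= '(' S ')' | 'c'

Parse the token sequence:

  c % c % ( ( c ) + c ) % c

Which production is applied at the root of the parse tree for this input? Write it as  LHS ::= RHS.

[S [A [B c] % [A [B c] % [A [B ( [S [S [A [B ( [S [A [B c]]] )]]] + [A [B c]]] )] % [A [B c]]]]]]

S ::= A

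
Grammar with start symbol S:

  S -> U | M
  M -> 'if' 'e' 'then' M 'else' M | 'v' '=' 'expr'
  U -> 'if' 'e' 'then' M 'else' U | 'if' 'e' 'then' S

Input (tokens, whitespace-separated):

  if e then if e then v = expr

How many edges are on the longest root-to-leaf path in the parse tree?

[S [U if e then [S [U if e then [S [M v = expr]]]]]]

6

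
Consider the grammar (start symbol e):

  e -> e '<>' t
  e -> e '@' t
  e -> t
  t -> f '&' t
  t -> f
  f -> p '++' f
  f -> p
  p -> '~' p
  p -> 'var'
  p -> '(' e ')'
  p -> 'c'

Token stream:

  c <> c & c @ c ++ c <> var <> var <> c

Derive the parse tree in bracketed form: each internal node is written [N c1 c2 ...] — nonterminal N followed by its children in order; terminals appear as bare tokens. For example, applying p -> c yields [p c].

[e [e [e [e [e [e [t [f [p c]]]] <> [t [f [p c]] & [t [f [p c]]]]] @ [t [f [p c] ++ [f [p c]]]]] <> [t [f [p var]]]] <> [t [f [p var]]]] <> [t [f [p c]]]]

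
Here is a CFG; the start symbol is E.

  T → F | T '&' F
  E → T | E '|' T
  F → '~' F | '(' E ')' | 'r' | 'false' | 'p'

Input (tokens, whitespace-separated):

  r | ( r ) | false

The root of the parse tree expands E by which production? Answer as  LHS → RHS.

E → E '|' T

[E [E [E [T [F r]]] | [T [F ( [E [T [F r]]] )]]] | [T [F false]]]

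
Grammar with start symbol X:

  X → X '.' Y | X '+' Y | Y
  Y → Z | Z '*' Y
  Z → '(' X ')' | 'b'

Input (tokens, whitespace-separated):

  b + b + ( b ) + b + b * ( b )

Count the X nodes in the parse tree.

[X [X [X [X [X [Y [Z b]]] + [Y [Z b]]] + [Y [Z ( [X [Y [Z b]]] )]]] + [Y [Z b]]] + [Y [Z b] * [Y [Z ( [X [Y [Z b]]] )]]]]

7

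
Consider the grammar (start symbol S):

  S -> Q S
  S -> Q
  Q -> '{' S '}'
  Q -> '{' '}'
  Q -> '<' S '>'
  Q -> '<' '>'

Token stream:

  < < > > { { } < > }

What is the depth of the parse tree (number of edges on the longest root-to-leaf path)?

6

[S [Q < [S [Q < >]] >] [S [Q { [S [Q { }] [S [Q < >]]] }]]]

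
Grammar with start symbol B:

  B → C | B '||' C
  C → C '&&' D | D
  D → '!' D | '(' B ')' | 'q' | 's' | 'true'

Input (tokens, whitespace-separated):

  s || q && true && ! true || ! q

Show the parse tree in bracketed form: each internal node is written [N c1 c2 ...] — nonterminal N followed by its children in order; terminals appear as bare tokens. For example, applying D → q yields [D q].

[B [B [B [C [D s]]] || [C [C [C [D q]] && [D true]] && [D ! [D true]]]] || [C [D ! [D q]]]]

B
B || C
B || C || C
C || C || C
D || C || C
s || C || C
s || C && D || C
s || C && D && D || C
s || D && D && D || C
s || q && D && D || C
s || q && true && D || C
s || q && true && ! D || C
s || q && true && ! true || C
s || q && true && ! true || D
s || q && true && ! true || ! D
s || q && true && ! true || ! q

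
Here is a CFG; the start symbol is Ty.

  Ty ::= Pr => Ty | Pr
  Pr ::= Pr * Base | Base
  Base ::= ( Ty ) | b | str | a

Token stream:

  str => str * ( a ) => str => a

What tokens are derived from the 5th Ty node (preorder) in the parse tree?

[Ty [Pr [Base str]] => [Ty [Pr [Pr [Base str]] * [Base ( [Ty [Pr [Base a]]] )]] => [Ty [Pr [Base str]] => [Ty [Pr [Base a]]]]]]

a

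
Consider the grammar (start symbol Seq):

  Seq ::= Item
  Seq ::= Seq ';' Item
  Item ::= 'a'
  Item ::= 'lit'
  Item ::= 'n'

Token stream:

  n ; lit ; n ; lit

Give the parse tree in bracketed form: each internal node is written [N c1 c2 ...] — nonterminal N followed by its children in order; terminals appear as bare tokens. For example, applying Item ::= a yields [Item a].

[Seq [Seq [Seq [Seq [Item n]] ; [Item lit]] ; [Item n]] ; [Item lit]]

Seq
Seq ; Item
Seq ; Item ; Item
Seq ; Item ; Item ; Item
Item ; Item ; Item ; Item
n ; Item ; Item ; Item
n ; lit ; Item ; Item
n ; lit ; n ; Item
n ; lit ; n ; lit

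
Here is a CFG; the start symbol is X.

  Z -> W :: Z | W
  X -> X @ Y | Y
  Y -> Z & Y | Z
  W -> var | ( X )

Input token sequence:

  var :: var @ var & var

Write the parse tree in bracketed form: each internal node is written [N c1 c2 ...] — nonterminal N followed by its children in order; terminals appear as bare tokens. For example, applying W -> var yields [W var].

X
X @ Y
Y @ Y
Z @ Y
W :: Z @ Y
var :: Z @ Y
var :: W @ Y
var :: var @ Y
var :: var @ Z & Y
var :: var @ W & Y
var :: var @ var & Y
var :: var @ var & Z
var :: var @ var & W
var :: var @ var & var

[X [X [Y [Z [W var] :: [Z [W var]]]]] @ [Y [Z [W var]] & [Y [Z [W var]]]]]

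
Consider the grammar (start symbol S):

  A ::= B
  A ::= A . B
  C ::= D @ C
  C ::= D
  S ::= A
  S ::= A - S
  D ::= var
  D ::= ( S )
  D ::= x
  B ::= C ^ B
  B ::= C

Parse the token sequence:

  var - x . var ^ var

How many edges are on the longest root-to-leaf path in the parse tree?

7

[S [A [B [C [D var]]]] - [S [A [A [B [C [D x]]]] . [B [C [D var]] ^ [B [C [D var]]]]]]]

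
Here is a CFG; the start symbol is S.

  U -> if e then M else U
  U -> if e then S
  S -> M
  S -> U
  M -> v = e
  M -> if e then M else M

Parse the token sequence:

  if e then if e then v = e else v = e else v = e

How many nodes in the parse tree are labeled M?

[S [M if e then [M if e then [M v = e] else [M v = e]] else [M v = e]]]

5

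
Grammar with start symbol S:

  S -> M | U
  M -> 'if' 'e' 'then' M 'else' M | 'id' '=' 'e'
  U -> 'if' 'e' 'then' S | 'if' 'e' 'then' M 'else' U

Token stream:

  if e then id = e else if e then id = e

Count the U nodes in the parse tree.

[S [U if e then [M id = e] else [U if e then [S [M id = e]]]]]

2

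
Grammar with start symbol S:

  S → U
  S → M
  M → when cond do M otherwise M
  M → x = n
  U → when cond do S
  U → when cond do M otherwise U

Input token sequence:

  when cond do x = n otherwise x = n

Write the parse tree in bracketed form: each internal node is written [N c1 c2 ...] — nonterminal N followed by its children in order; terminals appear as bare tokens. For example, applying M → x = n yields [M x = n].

[S [M when cond do [M x = n] otherwise [M x = n]]]

S
M
when cond do M otherwise M
when cond do x = n otherwise M
when cond do x = n otherwise x = n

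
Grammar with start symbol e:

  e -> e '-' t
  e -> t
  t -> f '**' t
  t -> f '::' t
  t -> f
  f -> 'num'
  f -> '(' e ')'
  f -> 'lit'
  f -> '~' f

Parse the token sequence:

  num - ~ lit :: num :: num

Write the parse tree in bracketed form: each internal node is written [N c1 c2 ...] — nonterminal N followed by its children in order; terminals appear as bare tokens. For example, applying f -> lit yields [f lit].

[e [e [t [f num]]] - [t [f ~ [f lit]] :: [t [f num] :: [t [f num]]]]]

e
e - t
t - t
f - t
num - t
num - f :: t
num - ~ f :: t
num - ~ lit :: t
num - ~ lit :: f :: t
num - ~ lit :: num :: t
num - ~ lit :: num :: f
num - ~ lit :: num :: num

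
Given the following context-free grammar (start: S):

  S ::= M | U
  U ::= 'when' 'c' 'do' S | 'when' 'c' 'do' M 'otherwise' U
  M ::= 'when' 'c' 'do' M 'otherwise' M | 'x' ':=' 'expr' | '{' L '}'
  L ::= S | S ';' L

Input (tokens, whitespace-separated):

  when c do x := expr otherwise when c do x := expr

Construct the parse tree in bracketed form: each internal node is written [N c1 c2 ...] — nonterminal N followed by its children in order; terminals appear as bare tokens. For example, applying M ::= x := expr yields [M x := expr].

S
U
when c do M otherwise U
when c do x := expr otherwise U
when c do x := expr otherwise when c do S
when c do x := expr otherwise when c do M
when c do x := expr otherwise when c do x := expr

[S [U when c do [M x := expr] otherwise [U when c do [S [M x := expr]]]]]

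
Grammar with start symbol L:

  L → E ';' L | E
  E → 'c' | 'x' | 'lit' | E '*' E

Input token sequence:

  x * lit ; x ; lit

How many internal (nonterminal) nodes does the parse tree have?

[L [E [E x] * [E lit]] ; [L [E x] ; [L [E lit]]]]

8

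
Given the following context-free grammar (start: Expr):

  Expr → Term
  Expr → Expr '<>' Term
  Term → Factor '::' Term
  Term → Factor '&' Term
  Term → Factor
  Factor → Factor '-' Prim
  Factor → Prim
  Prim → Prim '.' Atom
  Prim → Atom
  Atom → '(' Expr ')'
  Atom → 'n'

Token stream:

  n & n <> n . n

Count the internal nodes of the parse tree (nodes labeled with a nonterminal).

[Expr [Expr [Term [Factor [Prim [Atom n]]] & [Term [Factor [Prim [Atom n]]]]]] <> [Term [Factor [Prim [Prim [Atom n]] . [Atom n]]]]]

16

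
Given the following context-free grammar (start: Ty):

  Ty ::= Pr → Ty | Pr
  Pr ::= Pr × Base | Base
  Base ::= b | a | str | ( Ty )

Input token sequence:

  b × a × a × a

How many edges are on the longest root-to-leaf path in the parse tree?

[Ty [Pr [Pr [Pr [Pr [Base b]] × [Base a]] × [Base a]] × [Base a]]]

6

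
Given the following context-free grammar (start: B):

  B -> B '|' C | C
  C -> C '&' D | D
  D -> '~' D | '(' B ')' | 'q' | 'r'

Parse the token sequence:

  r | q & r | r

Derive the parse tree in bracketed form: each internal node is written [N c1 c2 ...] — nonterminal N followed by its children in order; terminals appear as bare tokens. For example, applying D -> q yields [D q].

B
B | C
B | C | C
C | C | C
D | C | C
r | C | C
r | C & D | C
r | D & D | C
r | q & D | C
r | q & r | C
r | q & r | D
r | q & r | r

[B [B [B [C [D r]]] | [C [C [D q]] & [D r]]] | [C [D r]]]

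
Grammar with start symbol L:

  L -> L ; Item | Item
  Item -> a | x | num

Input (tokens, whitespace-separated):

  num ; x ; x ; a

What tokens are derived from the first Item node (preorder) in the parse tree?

[L [L [L [L [Item num]] ; [Item x]] ; [Item x]] ; [Item a]]

num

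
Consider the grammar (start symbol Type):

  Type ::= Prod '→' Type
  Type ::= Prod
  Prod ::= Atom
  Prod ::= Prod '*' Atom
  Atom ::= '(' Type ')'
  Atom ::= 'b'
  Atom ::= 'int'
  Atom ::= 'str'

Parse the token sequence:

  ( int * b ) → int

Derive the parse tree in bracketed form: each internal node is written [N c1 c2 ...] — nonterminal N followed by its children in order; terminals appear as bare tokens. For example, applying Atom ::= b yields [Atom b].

Type
Prod → Type
Atom → Type
( Type ) → Type
( Prod ) → Type
( Prod * Atom ) → Type
( Atom * Atom ) → Type
( int * Atom ) → Type
( int * b ) → Type
( int * b ) → Prod
( int * b ) → Atom
( int * b ) → int

[Type [Prod [Atom ( [Type [Prod [Prod [Atom int]] * [Atom b]]] )]] → [Type [Prod [Atom int]]]]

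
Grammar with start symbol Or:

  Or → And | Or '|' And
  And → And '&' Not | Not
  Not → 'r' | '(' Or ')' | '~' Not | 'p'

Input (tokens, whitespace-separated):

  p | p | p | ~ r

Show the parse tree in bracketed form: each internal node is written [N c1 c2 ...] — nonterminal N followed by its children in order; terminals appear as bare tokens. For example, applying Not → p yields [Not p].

Or
Or | And
Or | And | And
Or | And | And | And
And | And | And | And
Not | And | And | And
p | And | And | And
p | Not | And | And
p | p | And | And
p | p | Not | And
p | p | p | And
p | p | p | Not
p | p | p | ~ Not
p | p | p | ~ r

[Or [Or [Or [Or [And [Not p]]] | [And [Not p]]] | [And [Not p]]] | [And [Not ~ [Not r]]]]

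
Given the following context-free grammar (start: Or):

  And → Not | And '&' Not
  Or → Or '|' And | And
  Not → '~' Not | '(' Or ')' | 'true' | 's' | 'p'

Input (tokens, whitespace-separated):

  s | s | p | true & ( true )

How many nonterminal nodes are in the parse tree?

[Or [Or [Or [Or [And [Not s]]] | [And [Not s]]] | [And [Not p]]] | [And [And [Not true]] & [Not ( [Or [And [Not true]]] )]]]

17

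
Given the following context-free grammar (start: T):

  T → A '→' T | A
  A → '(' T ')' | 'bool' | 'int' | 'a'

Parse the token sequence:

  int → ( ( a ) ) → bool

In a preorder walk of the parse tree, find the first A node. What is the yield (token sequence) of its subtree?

[T [A int] → [T [A ( [T [A ( [T [A a]] )]] )] → [T [A bool]]]]

int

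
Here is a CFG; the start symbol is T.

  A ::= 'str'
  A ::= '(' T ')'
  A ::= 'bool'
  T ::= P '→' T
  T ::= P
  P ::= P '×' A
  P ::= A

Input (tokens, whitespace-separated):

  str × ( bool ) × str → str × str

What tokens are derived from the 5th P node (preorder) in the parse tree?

str × str

[T [P [P [P [A str]] × [A ( [T [P [A bool]]] )]] × [A str]] → [T [P [P [A str]] × [A str]]]]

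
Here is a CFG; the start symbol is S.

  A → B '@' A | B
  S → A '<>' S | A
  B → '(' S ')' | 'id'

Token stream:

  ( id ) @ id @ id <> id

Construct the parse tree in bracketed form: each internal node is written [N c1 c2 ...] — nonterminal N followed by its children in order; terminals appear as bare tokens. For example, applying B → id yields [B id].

S
A <> S
B @ A <> S
( S ) @ A <> S
( A ) @ A <> S
( B ) @ A <> S
( id ) @ A <> S
( id ) @ B @ A <> S
( id ) @ id @ A <> S
( id ) @ id @ B <> S
( id ) @ id @ id <> S
( id ) @ id @ id <> A
( id ) @ id @ id <> B
( id ) @ id @ id <> id

[S [A [B ( [S [A [B id]]] )] @ [A [B id] @ [A [B id]]]] <> [S [A [B id]]]]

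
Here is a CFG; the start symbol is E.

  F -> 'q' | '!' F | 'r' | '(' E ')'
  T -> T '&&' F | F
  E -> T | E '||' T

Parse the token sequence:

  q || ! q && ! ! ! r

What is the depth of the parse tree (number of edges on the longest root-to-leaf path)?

6

[E [E [T [F q]]] || [T [T [F ! [F q]]] && [F ! [F ! [F ! [F r]]]]]]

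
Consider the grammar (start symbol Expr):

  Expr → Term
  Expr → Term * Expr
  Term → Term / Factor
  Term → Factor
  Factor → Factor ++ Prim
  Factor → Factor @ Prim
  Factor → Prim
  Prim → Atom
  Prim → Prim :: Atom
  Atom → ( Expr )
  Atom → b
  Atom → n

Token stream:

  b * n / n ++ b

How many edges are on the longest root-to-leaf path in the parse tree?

7

[Expr [Term [Factor [Prim [Atom b]]]] * [Expr [Term [Term [Factor [Prim [Atom n]]]] / [Factor [Factor [Prim [Atom n]]] ++ [Prim [Atom b]]]]]]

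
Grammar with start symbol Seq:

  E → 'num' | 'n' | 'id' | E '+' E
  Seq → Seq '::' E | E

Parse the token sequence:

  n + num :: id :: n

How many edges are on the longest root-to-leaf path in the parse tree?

5

[Seq [Seq [Seq [E [E n] + [E num]]] :: [E id]] :: [E n]]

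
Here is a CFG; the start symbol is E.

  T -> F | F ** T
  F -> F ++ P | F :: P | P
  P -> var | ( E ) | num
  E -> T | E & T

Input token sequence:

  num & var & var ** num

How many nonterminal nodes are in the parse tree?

[E [E [E [T [F [P num]]]] & [T [F [P var]]]] & [T [F [P var]] ** [T [F [P num]]]]]

15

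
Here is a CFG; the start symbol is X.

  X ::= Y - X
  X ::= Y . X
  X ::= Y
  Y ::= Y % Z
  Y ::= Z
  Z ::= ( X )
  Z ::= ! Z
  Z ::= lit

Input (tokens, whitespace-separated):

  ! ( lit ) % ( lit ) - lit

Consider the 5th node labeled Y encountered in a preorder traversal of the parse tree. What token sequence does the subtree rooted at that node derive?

[X [Y [Y [Z ! [Z ( [X [Y [Z lit]]] )]]] % [Z ( [X [Y [Z lit]]] )]] - [X [Y [Z lit]]]]

lit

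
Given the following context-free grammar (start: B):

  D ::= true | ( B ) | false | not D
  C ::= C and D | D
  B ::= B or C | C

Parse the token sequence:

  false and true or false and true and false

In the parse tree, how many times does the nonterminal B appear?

2

[B [B [C [C [D false]] and [D true]]] or [C [C [C [D false]] and [D true]] and [D false]]]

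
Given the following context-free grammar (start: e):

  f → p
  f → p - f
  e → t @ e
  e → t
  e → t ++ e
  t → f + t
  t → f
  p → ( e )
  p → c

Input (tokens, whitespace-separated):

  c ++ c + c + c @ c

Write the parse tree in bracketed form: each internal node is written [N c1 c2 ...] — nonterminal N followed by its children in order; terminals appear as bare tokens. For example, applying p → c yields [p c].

[e [t [f [p c]]] ++ [e [t [f [p c]] + [t [f [p c]] + [t [f [p c]]]]] @ [e [t [f [p c]]]]]]

e
t ++ e
f ++ e
p ++ e
c ++ e
c ++ t @ e
c ++ f + t @ e
c ++ p + t @ e
c ++ c + t @ e
c ++ c + f + t @ e
c ++ c + p + t @ e
c ++ c + c + t @ e
c ++ c + c + f @ e
c ++ c + c + p @ e
c ++ c + c + c @ e
c ++ c + c + c @ t
c ++ c + c + c @ f
c ++ c + c + c @ p
c ++ c + c + c @ c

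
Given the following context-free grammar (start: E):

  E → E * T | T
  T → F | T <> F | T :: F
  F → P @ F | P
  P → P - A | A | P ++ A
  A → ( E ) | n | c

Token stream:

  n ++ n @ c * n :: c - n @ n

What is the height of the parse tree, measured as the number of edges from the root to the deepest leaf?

[E [E [T [F [P [P [A n]] ++ [A n]] @ [F [P [A c]]]]]] * [T [T [F [P [A n]]]] :: [F [P [P [A c]] - [A n]] @ [F [P [A n]]]]]]

7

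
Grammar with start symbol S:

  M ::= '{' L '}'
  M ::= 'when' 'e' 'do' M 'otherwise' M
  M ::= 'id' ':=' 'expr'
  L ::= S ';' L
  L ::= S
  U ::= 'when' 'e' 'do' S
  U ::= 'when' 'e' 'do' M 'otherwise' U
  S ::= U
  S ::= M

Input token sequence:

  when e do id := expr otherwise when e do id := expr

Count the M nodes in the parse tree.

2

[S [U when e do [M id := expr] otherwise [U when e do [S [M id := expr]]]]]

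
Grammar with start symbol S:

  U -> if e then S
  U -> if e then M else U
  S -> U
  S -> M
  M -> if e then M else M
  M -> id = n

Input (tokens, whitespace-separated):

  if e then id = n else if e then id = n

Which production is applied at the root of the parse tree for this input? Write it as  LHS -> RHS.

[S [U if e then [M id = n] else [U if e then [S [M id = n]]]]]

S -> U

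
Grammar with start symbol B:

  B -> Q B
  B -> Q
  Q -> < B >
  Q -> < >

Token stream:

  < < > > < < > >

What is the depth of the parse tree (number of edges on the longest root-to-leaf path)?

[B [Q < [B [Q < >]] >] [B [Q < [B [Q < >]] >]]]

5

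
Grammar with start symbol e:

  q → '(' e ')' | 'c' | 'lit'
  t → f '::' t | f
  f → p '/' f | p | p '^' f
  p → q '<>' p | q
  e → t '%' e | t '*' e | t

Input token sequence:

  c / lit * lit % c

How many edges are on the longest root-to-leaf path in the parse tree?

7

[e [t [f [p [q c]] / [f [p [q lit]]]]] * [e [t [f [p [q lit]]]] % [e [t [f [p [q c]]]]]]]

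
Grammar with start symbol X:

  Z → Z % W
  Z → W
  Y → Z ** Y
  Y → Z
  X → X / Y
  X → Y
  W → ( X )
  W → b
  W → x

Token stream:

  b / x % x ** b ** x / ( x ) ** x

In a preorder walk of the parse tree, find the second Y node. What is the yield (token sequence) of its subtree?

[X [X [X [Y [Z [W b]]]] / [Y [Z [Z [W x]] % [W x]] ** [Y [Z [W b]] ** [Y [Z [W x]]]]]] / [Y [Z [W ( [X [Y [Z [W x]]]] )]] ** [Y [Z [W x]]]]]

x % x ** b ** x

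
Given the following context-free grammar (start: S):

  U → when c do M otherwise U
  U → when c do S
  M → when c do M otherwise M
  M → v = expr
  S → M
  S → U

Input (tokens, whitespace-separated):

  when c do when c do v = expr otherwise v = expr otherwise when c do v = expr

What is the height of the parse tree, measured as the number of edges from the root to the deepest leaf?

5

[S [U when c do [M when c do [M v = expr] otherwise [M v = expr]] otherwise [U when c do [S [M v = expr]]]]]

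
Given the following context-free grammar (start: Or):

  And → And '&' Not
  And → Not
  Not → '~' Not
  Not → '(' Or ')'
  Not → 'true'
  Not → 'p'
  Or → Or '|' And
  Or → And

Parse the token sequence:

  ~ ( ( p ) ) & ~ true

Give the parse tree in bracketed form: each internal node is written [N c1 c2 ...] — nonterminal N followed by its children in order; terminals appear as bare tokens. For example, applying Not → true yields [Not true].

Or
And
And & Not
Not & Not
~ Not & Not
~ ( Or ) & Not
~ ( And ) & Not
~ ( Not ) & Not
~ ( ( Or ) ) & Not
~ ( ( And ) ) & Not
~ ( ( Not ) ) & Not
~ ( ( p ) ) & Not
~ ( ( p ) ) & ~ Not
~ ( ( p ) ) & ~ true

[Or [And [And [Not ~ [Not ( [Or [And [Not ( [Or [And [Not p]]] )]]] )]]] & [Not ~ [Not true]]]]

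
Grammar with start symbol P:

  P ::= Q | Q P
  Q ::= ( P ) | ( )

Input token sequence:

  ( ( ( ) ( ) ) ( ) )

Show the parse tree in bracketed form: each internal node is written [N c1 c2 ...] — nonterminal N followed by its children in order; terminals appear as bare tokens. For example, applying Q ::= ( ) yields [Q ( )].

P
Q
( P )
( Q P )
( ( P ) P )
( ( Q P ) P )
( ( ( ) P ) P )
( ( ( ) Q ) P )
( ( ( ) ( ) ) P )
( ( ( ) ( ) ) Q )
( ( ( ) ( ) ) ( ) )

[P [Q ( [P [Q ( [P [Q ( )] [P [Q ( )]]] )] [P [Q ( )]]] )]]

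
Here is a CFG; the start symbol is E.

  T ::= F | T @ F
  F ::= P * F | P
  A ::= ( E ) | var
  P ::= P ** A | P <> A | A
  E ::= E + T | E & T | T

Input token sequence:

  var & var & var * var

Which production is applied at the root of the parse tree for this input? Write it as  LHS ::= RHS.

E ::= E & T

[E [E [E [T [F [P [A var]]]]] & [T [F [P [A var]]]]] & [T [F [P [A var]] * [F [P [A var]]]]]]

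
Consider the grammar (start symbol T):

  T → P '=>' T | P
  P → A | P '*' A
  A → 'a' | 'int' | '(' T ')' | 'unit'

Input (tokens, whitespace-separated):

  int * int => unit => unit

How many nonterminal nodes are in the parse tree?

[T [P [P [A int]] * [A int]] => [T [P [A unit]] => [T [P [A unit]]]]]

11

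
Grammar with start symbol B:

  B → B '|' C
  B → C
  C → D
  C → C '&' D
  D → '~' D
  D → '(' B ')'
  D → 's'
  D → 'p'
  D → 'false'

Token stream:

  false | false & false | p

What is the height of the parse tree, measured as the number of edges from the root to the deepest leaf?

[B [B [B [C [D false]]] | [C [C [D false]] & [D false]]] | [C [D p]]]

5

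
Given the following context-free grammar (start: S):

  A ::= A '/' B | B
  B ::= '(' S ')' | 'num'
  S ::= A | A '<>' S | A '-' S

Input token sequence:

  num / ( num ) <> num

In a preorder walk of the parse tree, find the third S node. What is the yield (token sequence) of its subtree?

num

[S [A [A [B num]] / [B ( [S [A [B num]]] )]] <> [S [A [B num]]]]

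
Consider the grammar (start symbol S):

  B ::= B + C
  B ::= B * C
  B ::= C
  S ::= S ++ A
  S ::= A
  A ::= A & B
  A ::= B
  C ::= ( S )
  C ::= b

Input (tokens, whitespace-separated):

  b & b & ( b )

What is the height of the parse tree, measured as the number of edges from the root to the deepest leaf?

[S [A [A [A [B [C b]]] & [B [C b]]] & [B [C ( [S [A [B [C b]]]] )]]]]

8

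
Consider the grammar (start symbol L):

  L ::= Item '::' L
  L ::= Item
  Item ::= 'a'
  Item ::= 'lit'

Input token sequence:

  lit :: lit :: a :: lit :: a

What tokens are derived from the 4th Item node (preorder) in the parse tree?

[L [Item lit] :: [L [Item lit] :: [L [Item a] :: [L [Item lit] :: [L [Item a]]]]]]

lit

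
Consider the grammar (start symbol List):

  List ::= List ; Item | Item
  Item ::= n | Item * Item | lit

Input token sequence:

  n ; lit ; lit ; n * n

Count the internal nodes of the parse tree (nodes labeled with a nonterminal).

10

[List [List [List [List [Item n]] ; [Item lit]] ; [Item lit]] ; [Item [Item n] * [Item n]]]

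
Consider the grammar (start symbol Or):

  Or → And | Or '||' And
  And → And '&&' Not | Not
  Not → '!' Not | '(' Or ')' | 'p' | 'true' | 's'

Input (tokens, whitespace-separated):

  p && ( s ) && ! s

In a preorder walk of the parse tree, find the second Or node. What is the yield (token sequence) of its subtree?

[Or [And [And [And [Not p]] && [Not ( [Or [And [Not s]]] )]] && [Not ! [Not s]]]]

s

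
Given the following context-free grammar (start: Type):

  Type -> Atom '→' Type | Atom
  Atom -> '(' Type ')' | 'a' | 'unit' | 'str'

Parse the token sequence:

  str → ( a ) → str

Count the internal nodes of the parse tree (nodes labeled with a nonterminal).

8

[Type [Atom str] → [Type [Atom ( [Type [Atom a]] )] → [Type [Atom str]]]]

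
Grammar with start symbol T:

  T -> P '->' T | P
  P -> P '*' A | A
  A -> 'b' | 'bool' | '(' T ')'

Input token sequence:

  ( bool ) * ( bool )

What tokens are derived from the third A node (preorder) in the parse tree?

[T [P [P [A ( [T [P [A bool]]] )]] * [A ( [T [P [A bool]]] )]]]

( bool )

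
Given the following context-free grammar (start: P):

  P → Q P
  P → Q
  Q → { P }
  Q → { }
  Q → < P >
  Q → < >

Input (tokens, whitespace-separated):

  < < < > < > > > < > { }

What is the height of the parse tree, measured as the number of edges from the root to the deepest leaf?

[P [Q < [P [Q < [P [Q < >] [P [Q < >]]] >]] >] [P [Q < >] [P [Q { }]]]]

7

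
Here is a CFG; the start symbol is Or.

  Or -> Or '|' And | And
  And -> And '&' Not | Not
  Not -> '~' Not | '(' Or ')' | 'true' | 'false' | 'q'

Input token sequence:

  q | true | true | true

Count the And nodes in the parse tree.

[Or [Or [Or [Or [And [Not q]]] | [And [Not true]]] | [And [Not true]]] | [And [Not true]]]

4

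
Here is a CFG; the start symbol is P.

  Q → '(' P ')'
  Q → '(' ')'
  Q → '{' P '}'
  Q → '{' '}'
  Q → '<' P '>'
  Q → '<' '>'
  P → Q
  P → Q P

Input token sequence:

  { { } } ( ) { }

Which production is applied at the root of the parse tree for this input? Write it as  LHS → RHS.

[P [Q { [P [Q { }]] }] [P [Q ( )] [P [Q { }]]]]

P → Q P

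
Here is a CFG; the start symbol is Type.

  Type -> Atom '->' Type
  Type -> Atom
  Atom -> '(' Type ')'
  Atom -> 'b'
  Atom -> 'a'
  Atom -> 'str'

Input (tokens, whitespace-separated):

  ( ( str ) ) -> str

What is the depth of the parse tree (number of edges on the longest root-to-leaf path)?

6

[Type [Atom ( [Type [Atom ( [Type [Atom str]] )]] )] -> [Type [Atom str]]]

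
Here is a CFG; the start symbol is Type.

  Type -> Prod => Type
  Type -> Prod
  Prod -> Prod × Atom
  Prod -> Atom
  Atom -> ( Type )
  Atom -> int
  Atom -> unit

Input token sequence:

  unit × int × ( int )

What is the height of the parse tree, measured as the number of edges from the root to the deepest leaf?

6

[Type [Prod [Prod [Prod [Atom unit]] × [Atom int]] × [Atom ( [Type [Prod [Atom int]]] )]]]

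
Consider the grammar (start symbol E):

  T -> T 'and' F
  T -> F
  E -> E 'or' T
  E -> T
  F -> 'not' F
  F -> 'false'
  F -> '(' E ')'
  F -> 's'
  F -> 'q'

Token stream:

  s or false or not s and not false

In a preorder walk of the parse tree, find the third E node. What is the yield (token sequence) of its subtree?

s

[E [E [E [T [F s]]] or [T [F false]]] or [T [T [F not [F s]]] and [F not [F false]]]]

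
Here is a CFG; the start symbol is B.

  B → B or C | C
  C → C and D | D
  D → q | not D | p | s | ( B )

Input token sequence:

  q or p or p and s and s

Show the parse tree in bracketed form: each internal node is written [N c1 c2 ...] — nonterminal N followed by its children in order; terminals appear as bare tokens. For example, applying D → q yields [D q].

[B [B [B [C [D q]]] or [C [D p]]] or [C [C [C [D p]] and [D s]] and [D s]]]

B
B or C
B or C or C
C or C or C
D or C or C
q or C or C
q or D or C
q or p or C
q or p or C and D
q or p or C and D and D
q or p or D and D and D
q or p or p and D and D
q or p or p and s and D
q or p or p and s and s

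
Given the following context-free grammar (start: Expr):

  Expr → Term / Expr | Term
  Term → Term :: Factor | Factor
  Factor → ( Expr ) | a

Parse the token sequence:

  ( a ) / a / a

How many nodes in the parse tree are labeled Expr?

4

[Expr [Term [Factor ( [Expr [Term [Factor a]]] )]] / [Expr [Term [Factor a]] / [Expr [Term [Factor a]]]]]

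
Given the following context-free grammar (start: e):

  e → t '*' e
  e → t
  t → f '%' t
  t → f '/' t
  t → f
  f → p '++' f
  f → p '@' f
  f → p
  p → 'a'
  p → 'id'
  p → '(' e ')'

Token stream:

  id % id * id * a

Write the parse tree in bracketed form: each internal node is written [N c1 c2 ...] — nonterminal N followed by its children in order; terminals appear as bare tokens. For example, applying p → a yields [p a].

e
t * e
f % t * e
p % t * e
id % t * e
id % f * e
id % p * e
id % id * e
id % id * t * e
id % id * f * e
id % id * p * e
id % id * id * e
id % id * id * t
id % id * id * f
id % id * id * p
id % id * id * a

[e [t [f [p id]] % [t [f [p id]]]] * [e [t [f [p id]]] * [e [t [f [p a]]]]]]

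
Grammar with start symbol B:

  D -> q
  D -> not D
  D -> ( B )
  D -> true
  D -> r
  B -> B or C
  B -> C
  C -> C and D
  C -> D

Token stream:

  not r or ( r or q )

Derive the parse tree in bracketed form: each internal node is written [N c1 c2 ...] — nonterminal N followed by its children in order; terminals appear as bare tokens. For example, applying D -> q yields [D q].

B
B or C
C or C
D or C
not D or C
not r or C
not r or D
not r or ( B )
not r or ( B or C )
not r or ( C or C )
not r or ( D or C )
not r or ( r or C )
not r or ( r or D )
not r or ( r or q )

[B [B [C [D not [D r]]]] or [C [D ( [B [B [C [D r]]] or [C [D q]]] )]]]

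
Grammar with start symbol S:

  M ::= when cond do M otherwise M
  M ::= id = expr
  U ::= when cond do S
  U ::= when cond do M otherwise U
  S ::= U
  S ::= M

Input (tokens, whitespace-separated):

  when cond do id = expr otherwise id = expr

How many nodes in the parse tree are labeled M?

3

[S [M when cond do [M id = expr] otherwise [M id = expr]]]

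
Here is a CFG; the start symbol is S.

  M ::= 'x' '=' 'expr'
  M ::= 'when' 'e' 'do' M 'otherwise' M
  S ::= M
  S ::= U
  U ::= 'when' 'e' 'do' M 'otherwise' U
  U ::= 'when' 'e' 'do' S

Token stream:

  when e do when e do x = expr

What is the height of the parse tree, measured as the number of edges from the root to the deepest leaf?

[S [U when e do [S [U when e do [S [M x = expr]]]]]]

6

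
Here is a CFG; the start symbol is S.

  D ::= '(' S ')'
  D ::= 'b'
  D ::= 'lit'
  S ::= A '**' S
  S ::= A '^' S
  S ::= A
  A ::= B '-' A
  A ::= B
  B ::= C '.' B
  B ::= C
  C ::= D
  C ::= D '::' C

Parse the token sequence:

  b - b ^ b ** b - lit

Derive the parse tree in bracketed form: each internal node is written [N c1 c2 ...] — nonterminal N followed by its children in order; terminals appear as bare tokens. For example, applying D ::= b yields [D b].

[S [A [B [C [D b]]] - [A [B [C [D b]]]]] ^ [S [A [B [C [D b]]]] ** [S [A [B [C [D b]]] - [A [B [C [D lit]]]]]]]]

S
A ^ S
B - A ^ S
C - A ^ S
D - A ^ S
b - A ^ S
b - B ^ S
b - C ^ S
b - D ^ S
b - b ^ S
b - b ^ A ** S
b - b ^ B ** S
b - b ^ C ** S
b - b ^ D ** S
b - b ^ b ** S
b - b ^ b ** A
b - b ^ b ** B - A
b - b ^ b ** C - A
b - b ^ b ** D - A
b - b ^ b ** b - A
b - b ^ b ** b - B
b - b ^ b ** b - C
b - b ^ b ** b - D
b - b ^ b ** b - lit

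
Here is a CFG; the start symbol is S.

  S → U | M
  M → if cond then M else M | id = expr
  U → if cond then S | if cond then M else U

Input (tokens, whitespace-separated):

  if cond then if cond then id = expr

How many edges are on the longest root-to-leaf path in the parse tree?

[S [U if cond then [S [U if cond then [S [M id = expr]]]]]]

6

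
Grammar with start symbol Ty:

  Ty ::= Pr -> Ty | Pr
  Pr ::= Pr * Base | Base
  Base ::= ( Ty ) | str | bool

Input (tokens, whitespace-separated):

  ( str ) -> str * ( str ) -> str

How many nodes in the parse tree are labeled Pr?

[Ty [Pr [Base ( [Ty [Pr [Base str]]] )]] -> [Ty [Pr [Pr [Base str]] * [Base ( [Ty [Pr [Base str]]] )]] -> [Ty [Pr [Base str]]]]]

6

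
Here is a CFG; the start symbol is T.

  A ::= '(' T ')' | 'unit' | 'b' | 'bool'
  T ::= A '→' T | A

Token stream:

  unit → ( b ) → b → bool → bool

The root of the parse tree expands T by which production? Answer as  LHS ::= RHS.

[T [A unit] → [T [A ( [T [A b]] )] → [T [A b] → [T [A bool] → [T [A bool]]]]]]

T ::= A '→' T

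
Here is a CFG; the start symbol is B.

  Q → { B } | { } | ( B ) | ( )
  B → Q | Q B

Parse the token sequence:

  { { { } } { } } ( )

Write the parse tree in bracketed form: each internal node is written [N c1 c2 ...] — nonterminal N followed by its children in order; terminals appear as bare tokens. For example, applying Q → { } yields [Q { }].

B
Q B
{ B } B
{ Q B } B
{ { B } B } B
{ { Q } B } B
{ { { } } B } B
{ { { } } Q } B
{ { { } } { } } B
{ { { } } { } } Q
{ { { } } { } } ( )

[B [Q { [B [Q { [B [Q { }]] }] [B [Q { }]]] }] [B [Q ( )]]]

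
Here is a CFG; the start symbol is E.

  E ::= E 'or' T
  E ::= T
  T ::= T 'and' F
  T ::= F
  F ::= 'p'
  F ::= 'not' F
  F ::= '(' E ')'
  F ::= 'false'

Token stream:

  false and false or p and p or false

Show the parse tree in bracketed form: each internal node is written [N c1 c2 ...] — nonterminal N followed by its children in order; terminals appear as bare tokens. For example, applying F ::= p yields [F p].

E
E or T
E or T or T
T or T or T
T and F or T or T
F and F or T or T
false and F or T or T
false and false or T or T
false and false or T and F or T
false and false or F and F or T
false and false or p and F or T
false and false or p and p or T
false and false or p and p or F
false and false or p and p or false

[E [E [E [T [T [F false]] and [F false]]] or [T [T [F p]] and [F p]]] or [T [F false]]]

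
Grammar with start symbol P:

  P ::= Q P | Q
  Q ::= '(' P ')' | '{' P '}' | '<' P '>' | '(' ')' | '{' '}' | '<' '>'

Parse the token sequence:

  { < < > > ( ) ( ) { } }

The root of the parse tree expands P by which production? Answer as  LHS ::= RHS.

P ::= Q

[P [Q { [P [Q < [P [Q < >]] >] [P [Q ( )] [P [Q ( )] [P [Q { }]]]]] }]]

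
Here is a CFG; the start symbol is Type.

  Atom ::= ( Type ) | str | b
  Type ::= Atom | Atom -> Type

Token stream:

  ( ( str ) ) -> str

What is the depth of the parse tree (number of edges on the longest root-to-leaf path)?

6

[Type [Atom ( [Type [Atom ( [Type [Atom str]] )]] )] -> [Type [Atom str]]]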